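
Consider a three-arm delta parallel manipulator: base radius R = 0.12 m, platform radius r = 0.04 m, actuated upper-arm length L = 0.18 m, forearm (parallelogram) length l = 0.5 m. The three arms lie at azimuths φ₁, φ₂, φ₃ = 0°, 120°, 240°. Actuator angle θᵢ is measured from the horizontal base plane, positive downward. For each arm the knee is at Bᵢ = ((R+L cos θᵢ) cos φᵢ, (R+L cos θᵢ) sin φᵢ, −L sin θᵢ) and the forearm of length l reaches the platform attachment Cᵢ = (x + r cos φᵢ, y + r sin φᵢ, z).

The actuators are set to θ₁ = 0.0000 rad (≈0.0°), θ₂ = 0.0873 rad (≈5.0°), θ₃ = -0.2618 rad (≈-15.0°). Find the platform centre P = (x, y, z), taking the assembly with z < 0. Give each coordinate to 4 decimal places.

φ1=0.0°: virtual centre (0.2600, 0.0000, 0.0000), radius l
S2 = (0.2593·cos120.0°, 0.2593·sin120.0°, -0.0157) = (-0.1297, 0.2246, -0.0157)
arm 3 at φ=240.0°: ρ3 = 0.2539;  S3 = (-0.1269, -0.2199, 0.0466)
eliminate P² terms by subtracting sphere 1 from 2 and 3
plane₁₂: -0.7793x+0.4491y+-0.0314z = -0.0001
det = 0.6903;  x = 0.0007+0.0406z,  y = 0.0010+0.1404z
into |P−S₁|² = l²: 1.0214z² + -0.0208z + -0.1828 = 0;  Δ = 0.7471;  z = -0.4130 or 0.4333 → z<0 root = -0.4130
x = -0.0161, y = -0.0570

(-0.0161, -0.0570, -0.4130)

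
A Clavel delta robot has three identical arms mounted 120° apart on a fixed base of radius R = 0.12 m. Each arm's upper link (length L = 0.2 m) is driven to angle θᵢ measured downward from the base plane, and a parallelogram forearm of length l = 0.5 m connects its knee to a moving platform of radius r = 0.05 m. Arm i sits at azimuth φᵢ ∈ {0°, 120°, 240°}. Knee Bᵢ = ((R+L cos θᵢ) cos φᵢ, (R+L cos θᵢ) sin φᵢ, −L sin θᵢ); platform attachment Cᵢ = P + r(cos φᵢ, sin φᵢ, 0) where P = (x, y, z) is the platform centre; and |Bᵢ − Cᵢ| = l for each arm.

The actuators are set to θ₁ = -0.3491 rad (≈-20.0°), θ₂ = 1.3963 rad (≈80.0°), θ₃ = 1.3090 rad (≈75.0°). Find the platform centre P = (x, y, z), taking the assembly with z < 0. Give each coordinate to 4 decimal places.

O1 = (0.2579·cos0.0°, 0.2579·sin0.0°, 0.0684) = (0.2579, 0.0000, 0.0684)
arm 2 at φ=120.0°: e+L cos θ2 = 0.1047;  O2 = (-0.0524, 0.0907, -0.1970)
O3 = (0.1218·cos240.0°, 0.1218·sin240.0°, -0.1932) = (-0.0609, -0.1055, -0.1932)
subtract pairs → two planes through P
linear system: -0.6206x+0.1814y = -0.0214−-0.5307z; -0.6376x+-0.2109y = -0.0191−-0.5232z
det = 0.2465;  x = 0.0324+-0.8389z,  y = -0.0075+0.0557z
into |P−O₁|² = l²: 1.7069z² + 0.2408z + -0.1944 = 0;  Δ = 1.3852;  z = -0.4153 or 0.2742 → z<0 root = -0.4153
x = 0.3808, y = -0.0306

(0.3808, -0.0306, -0.4153)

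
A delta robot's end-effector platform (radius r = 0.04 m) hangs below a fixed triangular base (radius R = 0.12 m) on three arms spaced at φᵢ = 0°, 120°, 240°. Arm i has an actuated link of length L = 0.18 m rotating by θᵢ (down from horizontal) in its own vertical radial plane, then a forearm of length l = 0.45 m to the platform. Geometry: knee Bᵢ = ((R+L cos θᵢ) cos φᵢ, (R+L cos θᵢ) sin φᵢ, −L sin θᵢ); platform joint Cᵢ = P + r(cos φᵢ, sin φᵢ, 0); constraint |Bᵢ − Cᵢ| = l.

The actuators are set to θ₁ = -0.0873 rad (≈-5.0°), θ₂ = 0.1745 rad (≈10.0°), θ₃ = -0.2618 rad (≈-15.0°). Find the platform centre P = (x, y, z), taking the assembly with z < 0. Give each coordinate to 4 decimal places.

O1 = (0.2593·cos0.0°, 0.2593·sin0.0°, 0.0157) = (0.2593, 0.0000, 0.0157)
arm 2 at φ=120.0°: (R−r)+L cos θ2 = 0.2573;  O2 = (-0.1286, 0.2228, -0.0313)
arm 3 at φ=240.0°: (R−r)+L cos θ3 = 0.2539;  O3 = (-0.1269, -0.2199, 0.0466)
subtract pairs → two planes through P
plane₁₂: -0.7759x+0.4456y+-0.0939z = -0.0003
Cramer: x(z) = 0.0008-0.0201z;  y(z) = 0.0006+0.1758z
sphere 1 gives Az²+Bz+C=0 with A=1.0313, B=-0.0208, C=-0.1354;  B²−4AC=0.5590;  roots -0.3524, 0.3726;  negative root z = -0.3524
x = 0.0078, y = -0.0613

(0.0078, -0.0613, -0.3524)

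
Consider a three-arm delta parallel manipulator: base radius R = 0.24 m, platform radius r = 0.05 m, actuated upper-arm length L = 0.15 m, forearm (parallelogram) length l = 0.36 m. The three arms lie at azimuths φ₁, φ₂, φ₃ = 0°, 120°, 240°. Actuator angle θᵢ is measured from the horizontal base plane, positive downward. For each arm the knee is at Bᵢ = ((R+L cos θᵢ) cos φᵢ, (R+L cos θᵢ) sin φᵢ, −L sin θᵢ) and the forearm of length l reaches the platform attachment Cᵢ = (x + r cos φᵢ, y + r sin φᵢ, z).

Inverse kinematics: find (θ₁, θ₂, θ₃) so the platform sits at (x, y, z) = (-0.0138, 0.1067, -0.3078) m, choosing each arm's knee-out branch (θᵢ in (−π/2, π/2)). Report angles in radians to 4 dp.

φ1=0.0° → target in arm frame (-0.0138, 0.1067)
  A cos θ + B sin θ = C:  0.2038·cos θ + -0.3078·sin θ = -0.1352
  √(A²+B²)=0.3692;  θ1 = -0.9859+1.9458 ≈ 0.9598
φ2=120.0° → target in arm frame (0.0993, -0.0414)
  A=0.0907, B=-0.3078, C=(l²−L²−A²−y'²−z²)/(2L)=0.0081
  θ2 = atan2(B,A) + arccos(C/0.3209) = 0.2614
arm 3 (φ=240.0°): x'=-0.0855, y'=-0.0653
  e−x'=0.2755;  (l²−L²−(e−x')²−y'²−z²)/2L = -0.2260
  γ=atan2(-0.3078,0.2755)=-0.8407;  ψ=arccos(-0.5472)=2.1498;  θ3=γ+ψ≈1.3091

θ₁ = 0.9598, θ₂ = 0.2614, θ₃ = 1.3091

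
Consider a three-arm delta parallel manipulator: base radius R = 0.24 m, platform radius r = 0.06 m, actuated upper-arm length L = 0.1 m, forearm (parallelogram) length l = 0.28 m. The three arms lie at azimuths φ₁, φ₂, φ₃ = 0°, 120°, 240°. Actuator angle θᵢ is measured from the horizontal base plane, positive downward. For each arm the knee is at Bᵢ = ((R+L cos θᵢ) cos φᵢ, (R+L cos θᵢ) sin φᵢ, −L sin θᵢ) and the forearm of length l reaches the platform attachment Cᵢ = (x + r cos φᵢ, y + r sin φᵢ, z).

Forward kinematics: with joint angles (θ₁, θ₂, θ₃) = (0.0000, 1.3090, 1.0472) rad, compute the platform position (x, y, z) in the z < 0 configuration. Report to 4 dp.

arm 1 at φ=0.0°: ρ1 = 0.2800;  S1 = (0.2800, 0.0000, 0.0000)
arm 2 at φ=120.0°: ρ2 = 0.2059;  S2 = (-0.1029, 0.1783, -0.0966)
S3 = (0.2300·cos240.0°, 0.2300·sin240.0°, -0.0866) = (-0.1150, -0.1992, -0.0866)
eliminate P² terms by subtracting sphere 1 from 2 and 3
[-0.7659 0.3566 -0.1932]·P = -0.0267;  [-0.7900 -0.3984 -0.1732]·P = -0.0180
Cramer: x(z) = 0.0291-0.2364z;  y(z) = -0.0124+0.0340z
sphere 1 gives Az²+Bz+C=0 with A=1.0570, B=0.1178, C=-0.0153;  B²−4AC=0.0784;  roots -0.1882, 0.0768;  negative root z = -0.1882
x = 0.0735, y = -0.0188

(0.0735, -0.0188, -0.1882)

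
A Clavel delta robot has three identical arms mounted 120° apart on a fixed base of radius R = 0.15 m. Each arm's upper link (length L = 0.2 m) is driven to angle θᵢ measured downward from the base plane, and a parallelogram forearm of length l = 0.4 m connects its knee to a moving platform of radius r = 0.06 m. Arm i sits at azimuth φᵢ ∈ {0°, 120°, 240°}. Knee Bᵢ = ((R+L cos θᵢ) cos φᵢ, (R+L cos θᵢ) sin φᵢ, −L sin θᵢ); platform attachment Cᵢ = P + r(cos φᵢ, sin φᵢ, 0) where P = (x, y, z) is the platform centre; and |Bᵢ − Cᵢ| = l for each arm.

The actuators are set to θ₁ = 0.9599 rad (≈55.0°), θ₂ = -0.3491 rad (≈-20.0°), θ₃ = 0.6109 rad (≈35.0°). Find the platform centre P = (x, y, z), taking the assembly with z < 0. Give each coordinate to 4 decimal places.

arm 1 at φ=0.0°: ρ1 = 0.2047;  S1 = (0.2047, 0.0000, -0.1638)
arm 2 at φ=120.0°: ρ2 = 0.2779;  S2 = (-0.1390, 0.2407, 0.0684)
arm 3 at φ=240.0°: ρ3 = 0.2538;  S3 = (-0.1269, -0.2198, -0.1147)
|S₂|²−|S₁|² = 0.0132;  |S₃|²−|S₁|² = 0.0088
linear system: -0.6874x+0.4814y = 0.0132−0.4645z; -0.6633x+-0.4396y = 0.0088−0.0982z
det = 0.6215;  x = -0.0162+0.4046z,  y = 0.0043+-0.3871z
into |P−S₁|² = l²: 1.3136z² + 0.1456z + -0.0844 = 0;  Δ = 0.4644;  z = -0.3148 or 0.2040 → z<0 root = -0.3148
x = -0.1436, y = 0.1261

(-0.1436, 0.1261, -0.3148)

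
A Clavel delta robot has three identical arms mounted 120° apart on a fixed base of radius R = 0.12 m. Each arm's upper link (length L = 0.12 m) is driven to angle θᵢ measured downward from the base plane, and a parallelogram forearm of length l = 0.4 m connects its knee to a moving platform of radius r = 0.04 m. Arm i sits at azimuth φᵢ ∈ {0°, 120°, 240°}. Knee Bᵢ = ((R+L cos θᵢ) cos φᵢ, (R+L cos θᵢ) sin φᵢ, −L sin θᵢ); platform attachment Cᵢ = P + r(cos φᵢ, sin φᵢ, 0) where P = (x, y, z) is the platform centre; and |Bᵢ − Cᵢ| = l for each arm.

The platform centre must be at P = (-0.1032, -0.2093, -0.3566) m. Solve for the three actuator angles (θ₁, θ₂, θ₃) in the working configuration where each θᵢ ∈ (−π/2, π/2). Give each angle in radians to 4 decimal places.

θ₁ = 1.1338, θ₂ = 1.2211, θ₃ = -0.3495

φ1=0.0° → target in arm frame (-0.1032, -0.2093)
  A cos θ + B sin θ = C:  0.1832·cos θ + -0.3566·sin θ = -0.2456
  √(A²+B²)=0.4009;  θ1 = -1.0962+2.2300 ≈ 1.1338
rotate P by −φ2: (-0.1297, 0.1940, -0.3566)
  A=0.2097, B=-0.3566, C=(l²−L²−A²−y'²−z²)/(2L)=-0.2632
  γ=atan2(-0.3566,0.2097)=-1.0393;  ψ=arccos(-0.6362)=2.2604;  θ2=γ+ψ≈1.2211
rotate P by −φ3: (0.2329, 0.0153, -0.3566)
  A=-0.1529, B=-0.3566, C=(l²−L²−A²−y'²−z²)/(2L)=-0.0215
  √(A²+B²)=0.3880;  θ3 = -1.9758+1.6263 ≈ -0.3495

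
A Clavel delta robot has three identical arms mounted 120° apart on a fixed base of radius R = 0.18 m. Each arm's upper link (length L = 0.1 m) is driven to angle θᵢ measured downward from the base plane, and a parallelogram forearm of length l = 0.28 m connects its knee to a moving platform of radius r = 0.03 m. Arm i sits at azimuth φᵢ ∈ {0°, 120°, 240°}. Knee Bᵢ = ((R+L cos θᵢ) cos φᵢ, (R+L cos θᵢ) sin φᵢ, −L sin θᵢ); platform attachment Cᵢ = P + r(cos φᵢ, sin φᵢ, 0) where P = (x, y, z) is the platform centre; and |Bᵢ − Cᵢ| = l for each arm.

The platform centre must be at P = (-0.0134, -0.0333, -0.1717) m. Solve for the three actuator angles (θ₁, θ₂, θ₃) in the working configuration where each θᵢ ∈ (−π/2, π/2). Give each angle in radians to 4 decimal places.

arm 1 (φ=0.0°): x'=-0.0134, y'=-0.0333
  e−x'=0.1634;  (l²−L²−(e−x')²−y'²−z²)/2L = 0.0556
  √(A²+B²)=0.2370;  θ1 = -0.8102+1.3342 ≈ 0.5241
arm 2 (φ=120.0°): x'=-0.0221, y'=0.0283
  A=0.1721, B=-0.1717, C=(l²−L²−A²−y'²−z²)/(2L)=0.0424
  γ=atan2(-0.1717,0.1721)=-0.7841;  ψ=arccos(0.1746)=1.3953;  θ2=γ+ψ≈0.6112
rotate P by −φ3: (0.0355, 0.0050, -0.1717)
  e−x'=0.1145;  (l²−L²−(e−x')²−y'²−z²)/2L = 0.1290
  γ=atan2(-0.1717,0.1145)=-0.9828;  ψ=arccos(0.6249)=0.8957;  θ3=γ+ψ≈-0.0871

θ₁ = 0.5241, θ₂ = 0.6112, θ₃ = -0.0871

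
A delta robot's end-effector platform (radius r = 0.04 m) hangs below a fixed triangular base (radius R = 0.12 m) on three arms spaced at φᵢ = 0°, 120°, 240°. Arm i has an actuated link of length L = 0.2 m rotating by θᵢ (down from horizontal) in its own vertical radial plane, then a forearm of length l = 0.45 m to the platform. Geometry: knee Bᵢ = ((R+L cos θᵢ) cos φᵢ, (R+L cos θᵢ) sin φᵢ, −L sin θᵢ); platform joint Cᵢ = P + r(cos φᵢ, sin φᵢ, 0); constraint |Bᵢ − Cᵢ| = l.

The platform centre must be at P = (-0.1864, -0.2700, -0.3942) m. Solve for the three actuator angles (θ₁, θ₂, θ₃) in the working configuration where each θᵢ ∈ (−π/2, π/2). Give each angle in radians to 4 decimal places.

φ1=0.0° → target in arm frame (-0.1864, -0.2700)
  e−x'=0.2664;  (l²−L²−(e−x')²−y'²−z²)/2L = -0.3419
  θ1 = atan2(B,A) + arccos(C/0.4758) = 1.3961
rotate P by −φ2: (-0.1406, 0.2964, -0.3942)
  A cos θ + B sin θ = C:  0.2206·cos θ + -0.3942·sin θ = -0.3236
  γ=atan2(-0.3942,0.2206)=-1.0605;  ψ=arccos(-0.7163)=2.3693;  θ2=γ+ψ≈1.3088
arm 3 (φ=240.0°): x'=0.3270, y'=-0.0264
  A cos θ + B sin θ = C:  -0.2470·cos θ + -0.3942·sin θ = -0.1365
  θ3 = atan2(B,A) + arccos(C/0.4652) = -0.2619

θ₁ = 1.3961, θ₂ = 1.3088, θ₃ = -0.2619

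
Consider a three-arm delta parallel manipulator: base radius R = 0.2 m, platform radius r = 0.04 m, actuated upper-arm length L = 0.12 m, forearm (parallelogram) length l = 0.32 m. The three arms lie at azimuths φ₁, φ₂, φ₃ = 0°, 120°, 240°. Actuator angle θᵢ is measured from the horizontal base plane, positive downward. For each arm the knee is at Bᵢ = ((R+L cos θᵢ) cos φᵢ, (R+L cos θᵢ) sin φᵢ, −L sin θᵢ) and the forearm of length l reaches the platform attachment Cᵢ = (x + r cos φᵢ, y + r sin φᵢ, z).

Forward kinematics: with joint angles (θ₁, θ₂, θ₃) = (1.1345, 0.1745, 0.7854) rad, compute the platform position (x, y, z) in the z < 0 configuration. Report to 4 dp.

φ1=0.0°: virtual centre (0.2107, 0.0000, -0.1088), radius l
centre 2 = (0.2782·cos120.0°, 0.2782·sin120.0°, -0.0208) = (-0.1391, 0.2409, -0.0208)
arm 3 at φ=240.0°: ρ3 = 0.2449;  centre 3 = (-0.1224, -0.2120, -0.0849)
|centre ₂|²−|centre ₁|² = 0.0216;  |centre ₃|²−|centre ₁|² = 0.0109
linear system: -0.6996x+0.4818y = 0.0216−0.1758z; -0.6663x+-0.4241y = 0.0109−0.0478z
det = 0.6177;  x = -0.0233+0.1580z,  y = 0.0109+-0.1355z
quadratic in z: (1.0433)z²+(0.1406)z+(-0.0357)=0, √Δ=0.4106 → z ∈ {-0.2642, 0.1294}; z = -0.2642 (taking z<0)
x = -0.0651, y = 0.0467

(-0.0651, 0.0467, -0.2642)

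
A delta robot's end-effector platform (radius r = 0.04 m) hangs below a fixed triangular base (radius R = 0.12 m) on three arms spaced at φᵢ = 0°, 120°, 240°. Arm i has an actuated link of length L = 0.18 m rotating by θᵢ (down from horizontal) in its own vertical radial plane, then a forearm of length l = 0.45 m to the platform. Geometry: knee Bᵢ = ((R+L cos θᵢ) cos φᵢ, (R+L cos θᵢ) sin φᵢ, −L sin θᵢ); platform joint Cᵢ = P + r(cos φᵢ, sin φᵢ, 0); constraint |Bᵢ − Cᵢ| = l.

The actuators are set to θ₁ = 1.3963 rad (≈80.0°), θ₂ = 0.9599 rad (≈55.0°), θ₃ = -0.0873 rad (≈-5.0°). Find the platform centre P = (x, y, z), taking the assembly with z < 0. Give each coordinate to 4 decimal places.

φ1=0.0°: virtual centre (0.1113, 0.0000, -0.1773), radius l
centre 2 = (0.1832·cos120.0°, 0.1832·sin120.0°, -0.1474) = (-0.0916, 0.1587, -0.1474)
φ3=240.0°: virtual centre (-0.1297, -0.2246, 0.0157), radius l
|centre ₂|²−|centre ₁|² = 0.0115;  |centre ₃|²−|centre ₁|² = 0.0237
linear system: -0.4057x+0.3174y = 0.0115−0.0596z; -0.4818x+-0.4491y = 0.0237−0.3859z
Cramer: x(z) = -0.0379+0.4454z;  y(z) = -0.0121+0.3815z
quadratic in z: (1.3439)z²+(0.2125)z+(-0.1487)=0, √Δ=0.9189 → z ∈ {-0.4209, 0.2629}; z = -0.4209 (taking z<0)
x = -0.2254, y = -0.1727

(-0.2254, -0.1727, -0.4209)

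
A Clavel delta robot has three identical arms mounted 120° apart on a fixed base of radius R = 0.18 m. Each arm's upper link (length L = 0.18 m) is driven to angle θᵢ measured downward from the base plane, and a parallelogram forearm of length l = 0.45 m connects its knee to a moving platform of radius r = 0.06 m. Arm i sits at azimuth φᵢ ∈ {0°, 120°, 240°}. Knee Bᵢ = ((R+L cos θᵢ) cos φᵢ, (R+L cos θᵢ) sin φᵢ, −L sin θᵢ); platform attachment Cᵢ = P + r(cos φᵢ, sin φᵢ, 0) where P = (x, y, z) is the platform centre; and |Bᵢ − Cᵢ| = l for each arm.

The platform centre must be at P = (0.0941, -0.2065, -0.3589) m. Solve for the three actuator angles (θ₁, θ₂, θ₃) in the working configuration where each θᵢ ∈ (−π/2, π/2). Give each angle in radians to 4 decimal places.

θ₁ = 0.0877, θ₂ = 1.2217, θ₃ = -0.0872

rotate P by −φ1: (0.0941, -0.2065, -0.3589)
  A=0.0259, B=-0.3589, C=(l²−L²−A²−y'²−z²)/(2L)=-0.0056
  √(A²+B²)=0.3598;  θ1 = -1.4988+1.5864 ≈ 0.0877
arm 2 (φ=120.0°): x'=-0.2259, y'=0.0218
  A cos θ + B sin θ = C:  0.3459·cos θ + -0.3589·sin θ = -0.2189
  √(A²+B²)=0.4984;  θ2 = -0.8039+2.0256 ≈ 1.2217
rotate P by −φ3: (0.1318, 0.1847, -0.3589)
  e−x'=-0.0118;  (l²−L²−(e−x')²−y'²−z²)/2L = 0.0195
  θ3 = atan2(B,A) + arccos(C/0.3591) = -0.0872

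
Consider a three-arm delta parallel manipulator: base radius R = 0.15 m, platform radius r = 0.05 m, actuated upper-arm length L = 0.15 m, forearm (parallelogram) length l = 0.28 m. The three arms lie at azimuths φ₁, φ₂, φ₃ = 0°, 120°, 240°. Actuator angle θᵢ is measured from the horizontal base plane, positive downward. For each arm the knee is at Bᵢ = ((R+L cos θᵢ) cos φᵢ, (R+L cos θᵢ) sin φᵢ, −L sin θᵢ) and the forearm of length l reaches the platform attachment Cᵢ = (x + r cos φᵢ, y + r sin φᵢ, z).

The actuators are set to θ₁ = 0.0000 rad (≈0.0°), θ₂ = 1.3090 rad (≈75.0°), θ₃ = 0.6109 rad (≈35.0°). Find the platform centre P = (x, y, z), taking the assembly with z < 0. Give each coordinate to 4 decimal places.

S1 = (0.2500·cos0.0°, 0.2500·sin0.0°, 0.0000) = (0.2500, 0.0000, 0.0000)
φ2=120.0°: virtual centre (-0.0694, 0.1202, -0.1449), radius l
S3 = (0.2229·cos240.0°, 0.2229·sin240.0°, -0.0860) = (-0.1114, -0.1930, -0.0860)
|S₂|²−|S₁|² = -0.0222;  |S₃|²−|S₁|² = -0.0054
linear system: -0.6388x+0.2404y = -0.0222−-0.2898z; -0.7229x+-0.3860y = -0.0054−-0.1721z
Cramer: x(z) = 0.0235-0.3645z;  y(z) = -0.0300+0.2368z
quadratic in z: (1.1889)z²+(0.1509)z+(-0.0262)=0, √Δ=0.3839 → z ∈ {-0.2249, 0.0980}; z = -0.2249 (taking z<0)
x = 0.1055, y = -0.0832

(0.1055, -0.0832, -0.2249)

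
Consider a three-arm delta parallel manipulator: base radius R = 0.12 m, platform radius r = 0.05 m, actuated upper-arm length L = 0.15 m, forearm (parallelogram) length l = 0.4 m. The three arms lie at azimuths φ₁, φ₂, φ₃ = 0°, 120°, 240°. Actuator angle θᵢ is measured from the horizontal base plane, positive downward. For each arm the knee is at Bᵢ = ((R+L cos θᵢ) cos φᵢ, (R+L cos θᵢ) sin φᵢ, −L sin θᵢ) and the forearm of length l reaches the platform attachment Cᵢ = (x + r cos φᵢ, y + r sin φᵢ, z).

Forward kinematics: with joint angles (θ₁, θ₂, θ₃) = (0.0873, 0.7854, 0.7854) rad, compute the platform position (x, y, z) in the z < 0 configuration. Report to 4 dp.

(0.1319, 0.0000, -0.4034)

S1 = (0.2194·cos0.0°, 0.2194·sin0.0°, -0.0131) = (0.2194, 0.0000, -0.0131)
arm 2 at φ=120.0°: ρ2 = 0.1761;  S2 = (-0.0880, 0.1525, -0.1061)
S3 = (0.1761·cos240.0°, 0.1761·sin240.0°, -0.1061) = (-0.0880, -0.1525, -0.1061)
eliminate P² terms by subtracting sphere 1 from 2 and 3
[-0.6149 0.3050 -0.1860]·P = -0.0061;  [-0.6149 -0.3050 -0.1860]·P = -0.0061
Cramer: x(z) = 0.0099-0.3024z;  y(z) = 0.0000+0.0000z
sphere 1 gives Az²+Bz+C=0 with A=1.0915, B=0.1529, C=-0.1159;  B²−4AC=0.5295;  roots -0.4034, 0.2633;  negative root z = -0.4034
x = 0.1319, y = 0.0000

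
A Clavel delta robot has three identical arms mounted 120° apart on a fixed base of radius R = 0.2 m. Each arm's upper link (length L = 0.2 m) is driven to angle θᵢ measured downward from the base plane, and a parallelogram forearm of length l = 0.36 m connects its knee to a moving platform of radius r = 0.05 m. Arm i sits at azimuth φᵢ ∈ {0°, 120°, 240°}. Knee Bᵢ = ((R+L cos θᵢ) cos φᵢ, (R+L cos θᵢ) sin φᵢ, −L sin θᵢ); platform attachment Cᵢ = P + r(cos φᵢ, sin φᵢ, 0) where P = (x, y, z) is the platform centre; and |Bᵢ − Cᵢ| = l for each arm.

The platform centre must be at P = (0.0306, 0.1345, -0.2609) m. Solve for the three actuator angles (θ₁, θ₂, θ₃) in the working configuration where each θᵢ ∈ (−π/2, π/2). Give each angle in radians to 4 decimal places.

θ₁ = 0.5236, θ₂ = 0.0873, θ₃ = 1.2218

φ1=0.0° → target in arm frame (0.0306, 0.1345)
  A=0.1194, B=-0.2609, C=(l²−L²−A²−y'²−z²)/(2L)=-0.0270
  θ1 = atan2(B,A) + arccos(C/0.2869) = 0.5236
rotate P by −φ2: (0.1012, -0.0938, -0.2609)
  e−x'=0.0488;  (l²−L²−(e−x')²−y'²−z²)/2L = 0.0259
  √(A²+B²)=0.2654;  θ2 = -1.3858+1.4731 ≈ 0.0873
φ3=240.0° → target in arm frame (-0.1318, -0.0407)
  e−x'=0.2818;  (l²−L²−(e−x')²−y'²−z²)/2L = -0.1488
  θ3 = atan2(B,A) + arccos(C/0.3840) = 1.2218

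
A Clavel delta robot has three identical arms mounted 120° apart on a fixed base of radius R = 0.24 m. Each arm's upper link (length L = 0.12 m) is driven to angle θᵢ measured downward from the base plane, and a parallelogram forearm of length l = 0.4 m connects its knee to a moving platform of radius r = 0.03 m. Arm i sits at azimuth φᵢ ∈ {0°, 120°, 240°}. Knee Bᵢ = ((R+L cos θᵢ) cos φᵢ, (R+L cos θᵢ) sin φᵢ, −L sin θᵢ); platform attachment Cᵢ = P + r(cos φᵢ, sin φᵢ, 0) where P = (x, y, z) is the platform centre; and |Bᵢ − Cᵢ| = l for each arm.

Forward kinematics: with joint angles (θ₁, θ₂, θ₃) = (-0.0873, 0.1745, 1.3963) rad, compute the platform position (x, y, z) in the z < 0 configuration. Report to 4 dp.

(0.0803, 0.1073, -0.2834)

φ1=0.0°: virtual centre (0.3295, 0.0000, 0.0105), radius l
arm 2 at φ=120.0°: (R−r)+L cos θ2 = 0.3282;  centre 2 = (-0.1641, 0.2842, -0.0208)
centre 3 = (0.2308·cos240.0°, 0.2308·sin240.0°, -0.1182) = (-0.1154, -0.1999, -0.1182)
eliminate P² terms by subtracting sphere 1 from 2 and 3
linear system: -0.9873x+0.5684y = -0.0006−-0.0626z; -0.8899x+-0.3998y = -0.0415−-0.2573z
Cramer: x(z) = 0.0264-0.1902z;  y(z) = 0.0449-0.2202z
quadratic in z: (1.0847)z²+(0.0746)z+(-0.0660)=0, √Δ=0.5403 → z ∈ {-0.2834, 0.2147}; z = -0.2834 (taking z<0)
x = 0.0803, y = 0.1073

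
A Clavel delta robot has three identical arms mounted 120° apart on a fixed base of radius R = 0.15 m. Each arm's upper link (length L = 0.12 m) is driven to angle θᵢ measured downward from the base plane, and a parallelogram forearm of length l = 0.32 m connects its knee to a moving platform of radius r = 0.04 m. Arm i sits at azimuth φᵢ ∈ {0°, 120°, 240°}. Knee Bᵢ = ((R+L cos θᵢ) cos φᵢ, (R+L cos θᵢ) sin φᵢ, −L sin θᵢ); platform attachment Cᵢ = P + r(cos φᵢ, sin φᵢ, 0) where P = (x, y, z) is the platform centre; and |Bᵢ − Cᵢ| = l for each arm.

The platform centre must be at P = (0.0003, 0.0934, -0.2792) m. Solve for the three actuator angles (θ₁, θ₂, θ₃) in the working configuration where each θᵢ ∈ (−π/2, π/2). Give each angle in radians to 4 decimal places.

θ₁ = 0.5237, θ₂ = 0.0006, θ₃ = 0.9601

arm 1 (φ=0.0°): x'=0.0003, y'=0.0934
  A=0.1097, B=-0.2792, C=(l²−L²−A²−y'²−z²)/(2L)=-0.0446
  √(A²+B²)=0.3000;  θ1 = -1.1964+1.7201 ≈ 0.5237
arm 2 (φ=120.0°): x'=0.0807, y'=-0.0470
  A cos θ + B sin θ = C:  0.0293·cos θ + -0.2792·sin θ = 0.0291
  √(A²+B²)=0.2807;  θ2 = -1.4664+1.4669 ≈ 0.0006
rotate P by −φ3: (-0.0810, -0.0464, -0.2792)
  e−x'=0.1910;  (l²−L²−(e−x')²−y'²−z²)/2L = -0.1192
  θ3 = atan2(B,A) + arccos(C/0.3383) = 0.9601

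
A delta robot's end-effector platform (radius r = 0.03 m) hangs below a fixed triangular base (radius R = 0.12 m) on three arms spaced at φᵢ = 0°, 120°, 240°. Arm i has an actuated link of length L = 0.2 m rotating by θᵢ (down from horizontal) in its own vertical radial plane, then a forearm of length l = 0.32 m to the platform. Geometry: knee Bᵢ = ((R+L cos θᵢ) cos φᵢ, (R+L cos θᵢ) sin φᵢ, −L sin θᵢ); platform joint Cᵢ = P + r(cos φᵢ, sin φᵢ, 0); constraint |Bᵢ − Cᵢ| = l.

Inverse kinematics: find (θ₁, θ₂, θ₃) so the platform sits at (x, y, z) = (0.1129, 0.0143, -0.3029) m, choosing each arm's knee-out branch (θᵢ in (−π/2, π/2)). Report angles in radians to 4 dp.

φ1=0.0° → target in arm frame (0.1129, 0.0143)
  A=-0.0229, B=-0.3029, C=(l²−L²−A²−y'²−z²)/(2L)=-0.0752
  √(A²+B²)=0.3038;  θ1 = -1.6463+1.8209 ≈ 0.1747
arm 2 (φ=120.0°): x'=-0.0441, y'=-0.1049
  e−x'=0.1341;  (l²−L²−(e−x')²−y'²−z²)/2L = -0.1458
  √(A²+B²)=0.3312;  θ2 = -1.1541+2.0267 ≈ 0.8726
arm 3 (φ=240.0°): x'=-0.0688, y'=0.0906
  e−x'=0.1588;  (l²−L²−(e−x')²−y'²−z²)/2L = -0.1570
  γ=atan2(-0.3029,0.1588)=-1.0878;  ψ=arccos(-0.4590)=2.0476;  θ3=γ+ψ≈0.9598

θ₁ = 0.1747, θ₂ = 0.8726, θ₃ = 0.9598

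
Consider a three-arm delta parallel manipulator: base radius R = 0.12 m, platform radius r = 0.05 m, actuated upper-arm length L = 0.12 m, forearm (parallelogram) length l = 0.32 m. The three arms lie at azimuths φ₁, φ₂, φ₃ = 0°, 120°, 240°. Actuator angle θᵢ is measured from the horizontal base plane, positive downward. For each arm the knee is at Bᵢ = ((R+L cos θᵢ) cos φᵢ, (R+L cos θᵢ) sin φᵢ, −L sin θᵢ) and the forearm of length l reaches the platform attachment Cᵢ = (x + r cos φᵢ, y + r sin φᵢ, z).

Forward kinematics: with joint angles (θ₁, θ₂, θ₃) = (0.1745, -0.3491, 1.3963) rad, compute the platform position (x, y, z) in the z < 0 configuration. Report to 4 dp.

arm 1 at φ=0.0°: ρ1 = 0.1882;  S1 = (0.1882, 0.0000, -0.0208)
φ2=120.0°: virtual centre (-0.0914, 0.1583, 0.0410), radius l
arm 3 at φ=240.0°: ρ3 = 0.0908;  S3 = (-0.0454, -0.0787, -0.1182)
eliminate P² terms by subtracting sphere 1 from 2 and 3
linear system: -0.5591x+0.3166y = -0.0008−0.1238z; -0.4672x+-0.1573y = -0.0136−-0.1947z
Cramer: x(z) = 0.0188-0.1787z;  y(z) = 0.0308-0.7067z
sphere 1 gives Az²+Bz+C=0 with A=1.5313, B=0.0587, C=-0.0723;  B²−4AC=0.4465;  roots -0.2373, 0.1990;  negative root z = -0.2373
x = 0.0612, y = 0.1985

(0.0612, 0.1985, -0.2373)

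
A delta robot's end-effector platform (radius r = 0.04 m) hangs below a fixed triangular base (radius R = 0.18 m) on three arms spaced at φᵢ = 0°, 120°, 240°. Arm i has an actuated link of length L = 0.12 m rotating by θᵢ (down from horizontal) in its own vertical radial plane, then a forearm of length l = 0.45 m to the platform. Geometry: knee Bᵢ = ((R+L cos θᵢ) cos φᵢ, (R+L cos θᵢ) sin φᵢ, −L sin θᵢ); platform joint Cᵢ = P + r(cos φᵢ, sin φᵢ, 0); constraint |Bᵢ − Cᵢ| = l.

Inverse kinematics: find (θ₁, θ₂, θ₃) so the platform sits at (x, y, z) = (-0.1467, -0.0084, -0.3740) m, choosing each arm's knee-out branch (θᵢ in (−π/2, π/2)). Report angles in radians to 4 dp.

arm 1 (φ=0.0°): x'=-0.1467, y'=-0.0084
  A=0.2867, B=-0.3740, C=(l²−L²−A²−y'²−z²)/(2L)=-0.1418
  √(A²+B²)=0.4712;  θ1 = -0.9168+1.8765 ≈ 0.9598
arm 2 (φ=120.0°): x'=0.0661, y'=0.1312
  e−x'=0.0739;  (l²−L²−(e−x')²−y'²−z²)/2L = 0.1064
  √(A²+B²)=0.3812;  θ2 = -1.3757+1.2880 ≈ -0.0877
arm 3 (φ=240.0°): x'=0.0806, y'=-0.1228
  e−x'=0.0594;  (l²−L²−(e−x')²−y'²−z²)/2L = 0.1234
  θ3 = atan2(B,A) + arccos(C/0.3787) = -0.1744

θ₁ = 0.9598, θ₂ = -0.0877, θ₃ = -0.1744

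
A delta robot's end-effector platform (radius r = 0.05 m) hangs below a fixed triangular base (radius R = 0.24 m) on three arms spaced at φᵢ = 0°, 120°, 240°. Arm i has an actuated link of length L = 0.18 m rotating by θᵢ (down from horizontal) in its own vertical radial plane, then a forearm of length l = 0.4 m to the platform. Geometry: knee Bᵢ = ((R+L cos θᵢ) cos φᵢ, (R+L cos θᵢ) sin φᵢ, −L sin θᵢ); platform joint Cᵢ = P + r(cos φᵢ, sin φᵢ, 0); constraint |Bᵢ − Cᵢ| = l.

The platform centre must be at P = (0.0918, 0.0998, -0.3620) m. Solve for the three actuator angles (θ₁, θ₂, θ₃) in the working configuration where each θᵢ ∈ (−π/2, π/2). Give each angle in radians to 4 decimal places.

θ₁ = 0.4364, θ₂ = 0.6980, θ₃ = 1.3965

arm 1 (φ=0.0°): x'=0.0918, y'=0.0998
  e−x'=0.0982;  (l²−L²−(e−x')²−y'²−z²)/2L = -0.0640
  θ1 = atan2(B,A) + arccos(C/0.3751) = 0.4364
arm 2 (φ=120.0°): x'=0.0405, y'=-0.1294
  A cos θ + B sin θ = C:  0.1495·cos θ + -0.3620·sin θ = -0.1181
  θ2 = atan2(B,A) + arccos(C/0.3916) = 0.6980
arm 3 (φ=240.0°): x'=-0.1323, y'=0.0296
  e−x'=0.3223;  (l²−L²−(e−x')²−y'²−z²)/2L = -0.3006
  γ=atan2(-0.3620,0.3223)=-0.8433;  ψ=arccos(-0.6202)=2.2398;  θ3=γ+ψ≈1.3965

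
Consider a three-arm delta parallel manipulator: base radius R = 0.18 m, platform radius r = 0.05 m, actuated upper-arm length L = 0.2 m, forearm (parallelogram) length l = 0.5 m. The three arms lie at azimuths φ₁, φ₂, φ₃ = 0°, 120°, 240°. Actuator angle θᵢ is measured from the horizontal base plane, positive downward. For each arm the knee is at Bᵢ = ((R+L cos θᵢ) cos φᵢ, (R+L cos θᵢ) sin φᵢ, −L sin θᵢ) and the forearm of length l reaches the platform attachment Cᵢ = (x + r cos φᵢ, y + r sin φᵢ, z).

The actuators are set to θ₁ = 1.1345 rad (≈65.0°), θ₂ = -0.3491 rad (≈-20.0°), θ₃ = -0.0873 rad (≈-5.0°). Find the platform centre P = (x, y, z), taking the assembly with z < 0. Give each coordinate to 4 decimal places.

arm 1 at φ=0.0°: ρ1 = 0.2145;  centre 1 = (0.2145, 0.0000, -0.1813)
arm 2 at φ=120.0°: ρ2 = 0.3179;  centre 2 = (-0.1590, 0.2753, 0.0684)
arm 3 at φ=240.0°: ρ3 = 0.3292;  centre 3 = (-0.1646, -0.2851, 0.0174)
|centre ₂|²−|centre ₁|² = 0.0269;  |centre ₃|²−|centre ₁|² = 0.0298
linear system: -0.7470x+0.5507y = 0.0269−0.4994z; -0.7583x+-0.5703y = 0.0298−0.3974z
det = 0.8435;  x = -0.0377+0.5970z,  y = -0.0022+-0.0970z
quadratic in z: (1.3658)z²+(0.0619)z+(-0.1535)=0, √Δ=0.9180 → z ∈ {-0.3587, 0.3134}; z = -0.3587 (taking z<0)
x = -0.2518, y = 0.0325

(-0.2518, 0.0325, -0.3587)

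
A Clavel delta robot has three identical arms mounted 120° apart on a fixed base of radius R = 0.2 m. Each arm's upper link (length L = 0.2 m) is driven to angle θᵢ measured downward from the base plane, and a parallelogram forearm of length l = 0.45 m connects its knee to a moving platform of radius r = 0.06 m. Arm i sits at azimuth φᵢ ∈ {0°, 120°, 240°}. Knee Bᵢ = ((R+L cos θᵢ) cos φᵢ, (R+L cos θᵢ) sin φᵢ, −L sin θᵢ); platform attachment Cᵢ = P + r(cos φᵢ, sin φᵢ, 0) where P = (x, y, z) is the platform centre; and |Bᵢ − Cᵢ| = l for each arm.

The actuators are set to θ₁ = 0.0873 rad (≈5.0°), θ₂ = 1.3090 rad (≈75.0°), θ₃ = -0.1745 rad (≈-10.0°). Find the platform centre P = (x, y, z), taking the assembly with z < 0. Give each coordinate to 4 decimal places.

centre 1 = (0.3392·cos0.0°, 0.3392·sin0.0°, -0.0174) = (0.3392, 0.0000, -0.0174)
φ2=120.0°: virtual centre (-0.0959, 0.1661, -0.1932), radius l
arm 3 at φ=240.0°: ρ3 = 0.3370;  centre 3 = (-0.1685, -0.2918, 0.0347)
eliminate P² terms by subtracting sphere 1 from 2 and 3
linear system: -0.8702x+0.3321y = -0.0413−-0.3515z; -1.0154x+-0.5836y = -0.0006−0.1043z
Cramer: x(z) = 0.0288-0.2017z;  y(z) = -0.0490+0.5297z
quadratic in z: (1.3213)z²+(0.1083)z+(-0.1034)=0, √Δ=0.7472 → z ∈ {-0.3237, 0.2418}; z = -0.3237 (taking z<0)
x = 0.0941, y = -0.2204

(0.0941, -0.2204, -0.3237)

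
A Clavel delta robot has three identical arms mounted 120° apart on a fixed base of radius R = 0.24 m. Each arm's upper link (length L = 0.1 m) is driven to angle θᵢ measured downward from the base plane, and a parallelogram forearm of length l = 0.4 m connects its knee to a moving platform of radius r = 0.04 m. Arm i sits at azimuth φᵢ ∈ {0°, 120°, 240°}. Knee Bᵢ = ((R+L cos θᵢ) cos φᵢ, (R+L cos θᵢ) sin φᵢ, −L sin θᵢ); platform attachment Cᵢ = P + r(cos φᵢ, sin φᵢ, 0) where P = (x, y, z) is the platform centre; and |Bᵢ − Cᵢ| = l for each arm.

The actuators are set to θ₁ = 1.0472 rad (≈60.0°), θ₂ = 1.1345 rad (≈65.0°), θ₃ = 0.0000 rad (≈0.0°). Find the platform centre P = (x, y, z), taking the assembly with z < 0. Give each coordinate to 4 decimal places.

(-0.0422, -0.0886, -0.3450)

φ1=0.0°: virtual centre (0.2500, 0.0000, -0.0866), radius l
arm 2 at φ=120.0°: e+L cos θ2 = 0.2423;  centre 2 = (-0.1211, 0.2098, -0.0906)
φ3=240.0°: virtual centre (-0.1500, -0.2598, 0.0000), radius l
eliminate P² terms by subtracting sphere 1 from 2 and 3
linear system: -0.7423x+0.4196y = -0.0031−-0.0081z; -0.8000x+-0.5196y = 0.0200−0.1732z
det = 0.7214;  x = -0.0094+0.0949z,  y = -0.0240+0.1872z
into |P−centre ₁|² = l²: 1.0440z² + 0.1150z + -0.0846 = 0;  Δ = 0.3667;  z = -0.3450 or 0.2349 → z<0 root = -0.3450
x = -0.0422, y = -0.0886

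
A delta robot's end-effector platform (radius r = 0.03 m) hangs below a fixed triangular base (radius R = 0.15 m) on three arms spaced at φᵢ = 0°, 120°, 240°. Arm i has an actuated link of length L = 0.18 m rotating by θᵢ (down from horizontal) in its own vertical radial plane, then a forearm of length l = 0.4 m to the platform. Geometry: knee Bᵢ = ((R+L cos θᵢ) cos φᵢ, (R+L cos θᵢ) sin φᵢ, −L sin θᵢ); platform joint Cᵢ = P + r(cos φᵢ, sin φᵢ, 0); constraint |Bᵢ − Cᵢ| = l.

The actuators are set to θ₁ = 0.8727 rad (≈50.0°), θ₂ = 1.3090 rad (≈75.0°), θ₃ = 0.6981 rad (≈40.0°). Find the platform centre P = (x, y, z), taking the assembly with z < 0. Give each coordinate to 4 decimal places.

(0.0300, -0.1069, -0.4638)

φ1=0.0°: virtual centre (0.2357, 0.0000, -0.1379), radius l
arm 2 at φ=120.0°: (R−r)+L cos θ2 = 0.1666;  S2 = (-0.0833, 0.1443, -0.1739)
φ3=240.0°: virtual centre (-0.1289, -0.2233, -0.1157), radius l
eliminate P² terms by subtracting sphere 1 from 2 and 3
linear system: -0.6380x+0.2885y = -0.0166−-0.0719z; -0.7293x+-0.4467y = 0.0053−0.0444z
Cramer: x(z) = 0.0119-0.0390z;  y(z) = -0.0313+0.1631z
into |P−S₁|² = l²: 1.0281z² + 0.2831z + -0.0899 = 0;  Δ = 0.4498;  z = -0.4638 or 0.1885 → z<0 root = -0.4638
x = 0.0300, y = -0.1069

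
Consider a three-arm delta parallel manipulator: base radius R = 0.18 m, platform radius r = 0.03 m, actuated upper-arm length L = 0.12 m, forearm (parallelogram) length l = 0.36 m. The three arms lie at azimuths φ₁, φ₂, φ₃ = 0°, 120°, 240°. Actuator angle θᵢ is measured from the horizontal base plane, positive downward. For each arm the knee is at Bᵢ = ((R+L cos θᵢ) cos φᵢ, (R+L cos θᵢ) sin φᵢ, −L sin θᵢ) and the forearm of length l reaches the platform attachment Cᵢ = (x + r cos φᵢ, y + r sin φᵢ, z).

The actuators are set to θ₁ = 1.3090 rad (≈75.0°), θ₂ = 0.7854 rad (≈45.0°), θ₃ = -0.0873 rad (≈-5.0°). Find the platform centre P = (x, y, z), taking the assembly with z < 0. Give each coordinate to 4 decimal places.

(-0.1111, -0.0756, -0.3122)

φ1=0.0°: virtual centre (0.1811, 0.0000, -0.1159), radius l
S2 = (0.2349·cos120.0°, 0.2349·sin120.0°, -0.0849) = (-0.1174, 0.2034, -0.0849)
arm 3 at φ=240.0°: e+L cos θ3 = 0.2695;  S3 = (-0.1348, -0.2334, 0.0105)
eliminate P² terms by subtracting sphere 1 from 2 and 3
linear system: -0.5970x+0.4068y = 0.0161−0.0621z; -0.6317x+-0.4669y = 0.0265−0.2527z
det = 0.5356;  x = -0.0342+0.2461z,  y = -0.0106+0.2084z
quadratic in z: (1.1040)z²+(0.1215)z+(-0.0697)=0, √Δ=0.5680 → z ∈ {-0.3122, 0.2022}; z = -0.3122 (taking z<0)
x = -0.1111, y = -0.0756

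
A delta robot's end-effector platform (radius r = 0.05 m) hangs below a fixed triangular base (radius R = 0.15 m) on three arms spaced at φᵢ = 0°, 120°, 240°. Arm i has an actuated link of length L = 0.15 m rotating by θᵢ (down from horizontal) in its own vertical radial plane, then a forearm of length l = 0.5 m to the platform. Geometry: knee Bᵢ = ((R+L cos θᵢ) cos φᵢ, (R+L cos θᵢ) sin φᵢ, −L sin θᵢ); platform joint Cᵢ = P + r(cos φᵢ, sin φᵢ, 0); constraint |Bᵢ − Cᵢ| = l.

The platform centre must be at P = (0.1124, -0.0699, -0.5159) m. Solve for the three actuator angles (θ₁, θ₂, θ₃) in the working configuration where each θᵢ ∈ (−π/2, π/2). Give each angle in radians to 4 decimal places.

θ₁ = 0.2621, θ₂ = 0.9602, θ₃ = 0.6112

rotate P by −φ1: (0.1124, -0.0699, -0.5159)
  A=-0.0124, B=-0.5159, C=(l²−L²−A²−y'²−z²)/(2L)=-0.1456
  γ=atan2(-0.5159,-0.0124)=-1.5948;  ψ=arccos(-0.2822)=1.8569;  θ1=γ+ψ≈0.2621
arm 2 (φ=120.0°): x'=-0.1167, y'=-0.0624
  A cos θ + B sin θ = C:  0.2167·cos θ + -0.5159·sin θ = -0.2984
  θ2 = atan2(B,A) + arccos(C/0.5596) = 0.9602
φ3=240.0° → target in arm frame (0.0043, 0.1323)
  A cos θ + B sin θ = C:  0.0957·cos θ + -0.5159·sin θ = -0.2177
  θ3 = atan2(B,A) + arccos(C/0.5247) = 0.6112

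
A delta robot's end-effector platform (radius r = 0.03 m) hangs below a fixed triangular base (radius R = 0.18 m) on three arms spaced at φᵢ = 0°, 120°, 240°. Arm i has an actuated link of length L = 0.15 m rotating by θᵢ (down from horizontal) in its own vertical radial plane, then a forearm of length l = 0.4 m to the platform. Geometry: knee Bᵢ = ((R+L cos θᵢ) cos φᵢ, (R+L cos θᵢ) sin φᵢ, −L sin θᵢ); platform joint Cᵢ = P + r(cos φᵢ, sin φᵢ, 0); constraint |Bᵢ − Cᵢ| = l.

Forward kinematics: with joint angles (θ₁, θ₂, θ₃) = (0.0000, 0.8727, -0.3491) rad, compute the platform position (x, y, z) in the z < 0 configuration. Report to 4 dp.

arm 1 at φ=0.0°: (R−r)+L cos θ1 = 0.3000;  S1 = (0.3000, 0.0000, 0.0000)
S2 = (0.2464·cos120.0°, 0.2464·sin120.0°, -0.1149) = (-0.1232, 0.2134, -0.1149)
S3 = (0.2910·cos240.0°, 0.2910·sin240.0°, 0.0513) = (-0.1455, -0.2520, 0.0513)
eliminate P² terms by subtracting sphere 1 from 2 and 3
plane₁₂: -0.8464x+0.4268y+-0.2298z = -0.0161
det = 0.8068;  x = 0.0115+-0.0893z,  y = -0.0149+0.3614z
quadratic in z: (1.1386)z²+(0.0407)z+(-0.0765)=0, √Δ=0.5918 → z ∈ {-0.2778, 0.2420}; z = -0.2778 (taking z<0)
x = 0.0363, y = -0.1153

(0.0363, -0.1153, -0.2778)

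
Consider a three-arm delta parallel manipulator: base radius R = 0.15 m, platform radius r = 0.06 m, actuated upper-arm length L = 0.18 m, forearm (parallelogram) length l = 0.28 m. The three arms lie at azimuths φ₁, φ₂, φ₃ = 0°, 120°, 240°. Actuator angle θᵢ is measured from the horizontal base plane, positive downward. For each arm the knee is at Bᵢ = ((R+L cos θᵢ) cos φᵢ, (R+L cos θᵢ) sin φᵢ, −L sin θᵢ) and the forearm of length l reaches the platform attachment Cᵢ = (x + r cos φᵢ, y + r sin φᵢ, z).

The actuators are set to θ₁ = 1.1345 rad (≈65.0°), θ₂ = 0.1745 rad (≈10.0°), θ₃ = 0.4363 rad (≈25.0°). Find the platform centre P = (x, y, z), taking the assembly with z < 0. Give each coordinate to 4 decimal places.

(-0.1080, 0.0226, -0.2160)

O1 = (0.1661·cos0.0°, 0.1661·sin0.0°, -0.1631) = (0.1661, 0.0000, -0.1631)
φ2=120.0°: virtual centre (-0.1336, 0.2315, -0.0313), radius l
φ3=240.0°: virtual centre (-0.1266, -0.2192, -0.0761), radius l
eliminate P² terms by subtracting sphere 1 from 2 and 3
linear system: -0.5994x+0.4629y = 0.0182−0.2638z; -0.5853x+-0.4384y = 0.0157−0.1741z
det = 0.5337;  x = -0.0286+0.3677z,  y = 0.0024+-0.0937z
into |P−O₁|² = l²: 1.1440z² + 0.1827z + -0.0139 = 0;  Δ = 0.0970;  z = -0.2160 or 0.0563 → z<0 root = -0.2160
x = -0.1080, y = 0.0226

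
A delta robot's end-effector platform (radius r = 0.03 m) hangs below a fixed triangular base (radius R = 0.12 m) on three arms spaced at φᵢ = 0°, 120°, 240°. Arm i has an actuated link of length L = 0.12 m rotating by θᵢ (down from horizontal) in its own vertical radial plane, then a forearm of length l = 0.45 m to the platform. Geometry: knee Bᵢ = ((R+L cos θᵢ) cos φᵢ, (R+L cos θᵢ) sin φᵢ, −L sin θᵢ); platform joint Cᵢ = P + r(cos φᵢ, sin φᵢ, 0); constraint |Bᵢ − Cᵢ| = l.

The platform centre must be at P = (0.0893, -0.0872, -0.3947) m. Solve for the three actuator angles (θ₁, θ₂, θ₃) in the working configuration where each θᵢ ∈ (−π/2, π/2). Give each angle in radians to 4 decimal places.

θ₁ = -0.2621, θ₂ = 0.6107, θ₃ = 0.0000

φ1=0.0° → target in arm frame (0.0893, -0.0872)
  A cos θ + B sin θ = C:  0.0007·cos θ + -0.3947·sin θ = 0.1029
  γ=atan2(-0.3947,0.0007)=-1.5690;  ψ=arccos(0.2608)=1.3069;  θ1=γ+ψ≈-0.2621
arm 2 (φ=120.0°): x'=-0.1202, y'=-0.0337
  A=0.2102, B=-0.3947, C=(l²−L²−A²−y'²−z²)/(2L)=-0.0542
  θ2 = atan2(B,A) + arccos(C/0.4472) = 0.6107
φ3=240.0° → target in arm frame (0.0309, 0.1209)
  A=0.0591, B=-0.3947, C=(l²−L²−A²−y'²−z²)/(2L)=0.0591
  √(A²+B²)=0.3991;  θ3 = -1.4221+1.4221 ≈ 0.0000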